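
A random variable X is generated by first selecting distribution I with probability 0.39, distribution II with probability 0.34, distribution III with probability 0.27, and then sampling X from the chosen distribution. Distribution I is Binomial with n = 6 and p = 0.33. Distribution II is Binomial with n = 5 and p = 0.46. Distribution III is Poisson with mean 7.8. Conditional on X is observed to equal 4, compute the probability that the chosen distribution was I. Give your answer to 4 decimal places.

Likelihoods P(X=4 | ·): I: 0.079854; II: 0.120891; III: 0.0631932.
Posterior ∝ prior × likelihood. Numerator for I: 0.39·0.079854 = 0.0311431.
Normalizing constant: 0.39·0.079854 + 0.34·0.120891 + 0.27·0.0631932 = 0.0893083.
P(I | observation) = 0.0311431 / 0.0893083 = 0.348714.

0.3487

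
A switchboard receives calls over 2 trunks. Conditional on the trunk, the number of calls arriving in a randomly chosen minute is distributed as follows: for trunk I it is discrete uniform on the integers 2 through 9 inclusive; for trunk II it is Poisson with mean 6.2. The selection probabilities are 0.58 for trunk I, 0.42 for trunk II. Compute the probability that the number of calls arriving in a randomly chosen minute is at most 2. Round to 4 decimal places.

Conditional on each trunk, P(X ≤ 2): I: 0.125; II: 0.0536176.
By total probability, P(X ≤ 2) = 0.58·0.125 + 0.42·0.0536176 = 0.0950194.

0.0950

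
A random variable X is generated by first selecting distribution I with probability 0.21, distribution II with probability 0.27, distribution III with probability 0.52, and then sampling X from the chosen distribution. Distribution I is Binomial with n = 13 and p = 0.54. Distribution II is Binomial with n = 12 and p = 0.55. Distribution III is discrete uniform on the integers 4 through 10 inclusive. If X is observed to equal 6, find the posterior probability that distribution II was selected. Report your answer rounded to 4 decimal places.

0.3362

Likelihoods P(X=6 | ·): I: 0.185432; II: 0.212385; III: 0.142857.
Posterior ∝ prior × likelihood. Numerator for II: 0.27·0.212385 = 0.0573439.
Normalizing constant: 0.21·0.185432 + 0.27·0.212385 + 0.52·0.142857 = 0.17057.
P(II | observation) = 0.0573439 / 0.17057 = 0.336189.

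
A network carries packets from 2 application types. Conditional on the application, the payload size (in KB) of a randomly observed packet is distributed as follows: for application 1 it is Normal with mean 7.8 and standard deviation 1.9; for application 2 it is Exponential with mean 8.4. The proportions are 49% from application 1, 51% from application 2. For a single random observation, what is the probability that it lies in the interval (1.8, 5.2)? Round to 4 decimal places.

0.1786

Conditional on each application, P(1.8 < X < 5.2): 1: 0.0847956; 2: 0.268661.
By total probability, P(1.8 < X < 5.2) = 0.49·0.0847956 + 0.51·0.268661 = 0.178567.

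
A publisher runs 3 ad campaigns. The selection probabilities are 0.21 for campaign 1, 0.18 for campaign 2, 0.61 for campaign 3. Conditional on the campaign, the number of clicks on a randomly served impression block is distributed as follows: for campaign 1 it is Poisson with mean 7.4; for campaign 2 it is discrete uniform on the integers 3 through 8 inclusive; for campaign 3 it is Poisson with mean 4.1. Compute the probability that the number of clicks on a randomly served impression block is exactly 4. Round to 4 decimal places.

0.1651

Conditional on each campaign, P(X = 4): 1: 0.0763724; 2: 0.166667; 3: 0.195127.
By total probability, P(X = 4) = 0.21·0.0763724 + 0.18·0.166667 + 0.61·0.195127 = 0.165066.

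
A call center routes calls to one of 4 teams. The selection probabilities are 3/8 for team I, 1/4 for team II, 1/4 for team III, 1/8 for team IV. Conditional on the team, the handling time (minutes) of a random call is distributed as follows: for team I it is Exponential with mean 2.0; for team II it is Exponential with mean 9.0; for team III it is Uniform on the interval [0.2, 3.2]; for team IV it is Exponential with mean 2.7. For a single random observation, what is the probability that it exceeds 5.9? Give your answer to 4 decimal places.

0.1635

Conditional on each team, P(X > 5.9): I: 0.0523397; II: 0.519154; III: 0; IV: 0.112457.
By total probability, P(X > 5.9) = 0.375·0.0523397 + 0.25·0.519154 + 0.25·0 + 0.125·0.112457 = 0.163473.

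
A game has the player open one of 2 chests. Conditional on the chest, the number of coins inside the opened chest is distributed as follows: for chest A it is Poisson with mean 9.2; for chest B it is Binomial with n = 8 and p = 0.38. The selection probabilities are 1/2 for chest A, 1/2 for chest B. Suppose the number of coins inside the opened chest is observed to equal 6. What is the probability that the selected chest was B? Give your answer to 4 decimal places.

0.2758

Likelihoods P(X=6 | ·): A: 0.0850913; B: 0.0324073.
Posterior ∝ prior × likelihood. Numerator for B: 0.5·0.0324073 = 0.0162037.
Normalizing constant: 0.5·0.0850913 + 0.5·0.0324073 = 0.0587493.
P(B | observation) = 0.0162037 / 0.0587493 = 0.27581.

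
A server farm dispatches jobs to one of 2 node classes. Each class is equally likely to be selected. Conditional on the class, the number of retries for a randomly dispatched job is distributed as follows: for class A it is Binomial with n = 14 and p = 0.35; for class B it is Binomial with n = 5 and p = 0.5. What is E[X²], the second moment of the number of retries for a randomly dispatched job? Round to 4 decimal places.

For each component E[X²] = Var + (mean)², giving A: 27.195; B: 7.5.
Overall E[X²] = 0.5·27.195 + 0.5·7.5 = 17.3475.

17.3475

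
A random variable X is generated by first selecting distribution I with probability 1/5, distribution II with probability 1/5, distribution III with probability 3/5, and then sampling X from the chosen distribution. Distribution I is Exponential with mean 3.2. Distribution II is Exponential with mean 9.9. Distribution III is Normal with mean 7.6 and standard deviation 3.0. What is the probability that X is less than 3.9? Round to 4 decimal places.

Conditional on each component, P(X < 3.9): I: 0.704401; II: 0.325605; III: 0.108726.
By total probability, P(X < 3.9) = 0.2·0.704401 + 0.2·0.325605 + 0.6·0.108726 = 0.271237.

0.2712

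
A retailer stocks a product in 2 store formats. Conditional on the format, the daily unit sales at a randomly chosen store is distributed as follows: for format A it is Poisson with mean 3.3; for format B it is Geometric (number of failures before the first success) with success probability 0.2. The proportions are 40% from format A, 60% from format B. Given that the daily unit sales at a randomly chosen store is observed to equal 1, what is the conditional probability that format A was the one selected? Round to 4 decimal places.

0.3365

Likelihoods P(X=1 | ·): A: 0.121714; B: 0.16.
Posterior ∝ prior × likelihood. Numerator for A: 0.4·0.121714 = 0.0486858.
Normalizing constant: 0.4·0.121714 + 0.6·0.16 = 0.144686.
P(A | observation) = 0.0486858 / 0.144686 = 0.336493.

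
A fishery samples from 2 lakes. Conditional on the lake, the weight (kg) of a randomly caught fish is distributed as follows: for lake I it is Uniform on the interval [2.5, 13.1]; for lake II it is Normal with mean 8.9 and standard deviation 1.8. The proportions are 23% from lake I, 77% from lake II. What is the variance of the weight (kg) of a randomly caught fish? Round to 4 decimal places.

Per component, I: μ=7.8, E[X²]=70.2033; II: μ=8.9, E[X²]=82.45.
E[X] = 0.23·7.8 + 0.77·8.9 = 8.647.
E[X²] = 0.23·70.2033 + 0.77·82.45 = 79.6333.
Var(X) = E[X²] − (E[X])² = 79.6333 − 74.7706 = 4.86266.

4.8627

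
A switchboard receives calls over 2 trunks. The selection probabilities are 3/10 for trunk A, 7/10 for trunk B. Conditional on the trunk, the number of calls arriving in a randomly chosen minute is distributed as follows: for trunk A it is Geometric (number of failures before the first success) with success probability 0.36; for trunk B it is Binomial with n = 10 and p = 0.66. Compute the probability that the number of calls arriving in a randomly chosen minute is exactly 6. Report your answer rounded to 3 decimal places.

0.170

Conditional on each trunk, P(X = 6): A: 0.024739; B: 0.231952.
By total probability, P(X = 6) = 0.3·0.024739 + 0.7·0.231952 = 0.169788.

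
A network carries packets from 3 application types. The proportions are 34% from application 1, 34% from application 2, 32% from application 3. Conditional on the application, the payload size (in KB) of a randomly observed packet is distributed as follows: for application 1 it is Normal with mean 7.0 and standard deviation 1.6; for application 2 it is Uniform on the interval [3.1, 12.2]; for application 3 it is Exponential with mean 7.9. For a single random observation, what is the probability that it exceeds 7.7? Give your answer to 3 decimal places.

Conditional on each application, P(X > 7.7): 1: 0.330874; 2: 0.494505; 3: 0.377312.
By total probability, P(X > 7.7) = 0.34·0.330874 + 0.34·0.494505 + 0.32·0.377312 = 0.401369.

0.401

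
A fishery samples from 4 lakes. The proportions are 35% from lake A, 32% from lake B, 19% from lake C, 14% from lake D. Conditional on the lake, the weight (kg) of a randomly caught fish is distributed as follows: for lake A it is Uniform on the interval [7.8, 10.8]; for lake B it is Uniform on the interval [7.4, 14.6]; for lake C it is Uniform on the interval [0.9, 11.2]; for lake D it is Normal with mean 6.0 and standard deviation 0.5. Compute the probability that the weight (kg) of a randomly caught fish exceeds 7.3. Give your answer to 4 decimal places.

Conditional on each lake, P(X > 7.3): A: 1; B: 1; C: 0.378641; D: 0.00466119.
By total probability, P(X > 7.3) = 0.35·1 + 0.32·1 + 0.19·0.378641 + 0.14·0.00466119 = 0.742594.

0.7426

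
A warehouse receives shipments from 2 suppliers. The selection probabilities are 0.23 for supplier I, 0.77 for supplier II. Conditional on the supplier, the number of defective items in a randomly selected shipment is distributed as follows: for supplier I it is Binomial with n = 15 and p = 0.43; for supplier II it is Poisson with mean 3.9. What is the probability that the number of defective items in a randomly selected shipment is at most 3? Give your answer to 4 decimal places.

0.3624

Conditional on each supplier, P(X ≤ 3): I: 0.0582509; II: 0.453247.
By total probability, P(X ≤ 3) = 0.23·0.0582509 + 0.77·0.453247 = 0.362398.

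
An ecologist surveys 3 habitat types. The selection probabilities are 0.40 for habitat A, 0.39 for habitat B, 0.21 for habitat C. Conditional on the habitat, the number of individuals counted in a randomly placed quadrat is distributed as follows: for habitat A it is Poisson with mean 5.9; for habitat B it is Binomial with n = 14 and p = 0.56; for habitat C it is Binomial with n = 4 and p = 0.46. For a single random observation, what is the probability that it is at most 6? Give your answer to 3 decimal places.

Conditional on each habitat, P(X ≤ 6): A: 0.622361; B: 0.234378; C: 1.
By total probability, P(X ≤ 6) = 0.4·0.622361 + 0.39·0.234378 + 0.21·1 = 0.550352.

0.550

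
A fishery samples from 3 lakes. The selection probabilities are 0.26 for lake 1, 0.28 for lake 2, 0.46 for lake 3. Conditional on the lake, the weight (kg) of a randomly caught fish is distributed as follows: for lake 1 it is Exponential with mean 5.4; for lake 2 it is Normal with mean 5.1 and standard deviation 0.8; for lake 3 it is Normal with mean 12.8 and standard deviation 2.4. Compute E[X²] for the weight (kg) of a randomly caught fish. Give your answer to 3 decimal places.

100.641

For each component E[X²] = Var + (mean)², giving 1: 58.32; 2: 26.65; 3: 169.6.
Overall E[X²] = 0.26·58.32 + 0.28·26.65 + 0.46·169.6 = 100.641.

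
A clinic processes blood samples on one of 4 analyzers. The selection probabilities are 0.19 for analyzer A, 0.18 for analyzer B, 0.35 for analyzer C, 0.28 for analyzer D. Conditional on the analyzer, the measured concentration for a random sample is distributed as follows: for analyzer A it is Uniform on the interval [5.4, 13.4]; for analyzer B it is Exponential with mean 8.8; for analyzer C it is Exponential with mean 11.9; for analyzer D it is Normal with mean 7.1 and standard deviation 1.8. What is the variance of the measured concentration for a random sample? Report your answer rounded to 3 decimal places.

69.142

Per component, A: μ=9.4, E[X²]=93.6933; B: μ=8.8, E[X²]=154.88; C: μ=11.9, E[X²]=283.22; D: μ=7.1, E[X²]=53.65.
E[X] = 0.19·9.4 + 0.18·8.8 + 0.35·11.9 + 0.28·7.1 = 9.523.
E[X²] = 0.19·93.6933 + 0.18·154.88 + 0.35·283.22 + 0.28·53.65 = 159.829.
Var(X) = E[X²] − (E[X])² = 159.829 − 90.6875 = 69.1416.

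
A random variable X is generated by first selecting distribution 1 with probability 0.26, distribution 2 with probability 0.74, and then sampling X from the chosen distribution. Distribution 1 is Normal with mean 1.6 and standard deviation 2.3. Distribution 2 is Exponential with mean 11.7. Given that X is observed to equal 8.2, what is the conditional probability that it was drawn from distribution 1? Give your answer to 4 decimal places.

0.0229

Likelihoods f(8.2 | ·): 1: 0.00282556; 2: 0.0424069.
Posterior ∝ prior × likelihood. Numerator for 1: 0.26·0.00282556 = 0.000734645.
Normalizing constant: 0.26·0.00282556 + 0.74·0.0424069 = 0.0321158.
P(1 | observation) = 0.000734645 / 0.0321158 = 0.0228749.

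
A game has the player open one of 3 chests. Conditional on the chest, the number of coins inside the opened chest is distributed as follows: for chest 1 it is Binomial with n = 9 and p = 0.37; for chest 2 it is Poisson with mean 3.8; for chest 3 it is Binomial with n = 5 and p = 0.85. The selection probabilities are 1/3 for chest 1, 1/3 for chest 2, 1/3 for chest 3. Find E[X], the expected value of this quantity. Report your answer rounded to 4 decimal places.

3.7933

Component means — 1: 3.33; 2: 3.8; 3: 4.25.
E[X] = 0.333333·3.33 + 0.333333·3.8 + 0.333333·4.25 = 3.79333.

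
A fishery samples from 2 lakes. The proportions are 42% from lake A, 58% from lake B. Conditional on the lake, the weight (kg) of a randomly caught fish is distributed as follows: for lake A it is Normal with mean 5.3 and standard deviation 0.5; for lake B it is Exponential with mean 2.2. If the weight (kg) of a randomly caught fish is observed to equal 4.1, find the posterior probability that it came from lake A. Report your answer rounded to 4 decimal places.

Likelihoods f(4.1 | ·): A: 0.0447891; B: 0.0705034.
Posterior ∝ prior × likelihood. Numerator for A: 0.42·0.0447891 = 0.0188114.
Normalizing constant: 0.42·0.0447891 + 0.58·0.0705034 = 0.0597034.
P(A | observation) = 0.0188114 / 0.0597034 = 0.315081.

0.3151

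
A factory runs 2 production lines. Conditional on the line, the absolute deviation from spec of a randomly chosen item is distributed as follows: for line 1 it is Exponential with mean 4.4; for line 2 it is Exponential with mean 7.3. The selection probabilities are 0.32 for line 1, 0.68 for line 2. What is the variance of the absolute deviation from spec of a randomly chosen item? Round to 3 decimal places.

Per component, 1: μ=4.4, E[X²]=38.72; 2: μ=7.3, E[X²]=106.58.
E[X] = 0.32·4.4 + 0.68·7.3 = 6.372.
E[X²] = 0.32·38.72 + 0.68·106.58 = 84.8648.
Var(X) = E[X²] − (E[X])² = 84.8648 − 40.6024 = 44.2624.

44.262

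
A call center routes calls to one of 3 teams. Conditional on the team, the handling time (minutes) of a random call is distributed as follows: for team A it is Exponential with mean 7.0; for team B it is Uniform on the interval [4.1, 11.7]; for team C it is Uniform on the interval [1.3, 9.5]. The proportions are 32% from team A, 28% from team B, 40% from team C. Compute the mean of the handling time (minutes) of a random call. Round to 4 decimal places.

Component means — A: 7; B: 7.9; C: 5.4.
E[X] = 0.32·7 + 0.28·7.9 + 0.4·5.4 = 6.612.

6.6120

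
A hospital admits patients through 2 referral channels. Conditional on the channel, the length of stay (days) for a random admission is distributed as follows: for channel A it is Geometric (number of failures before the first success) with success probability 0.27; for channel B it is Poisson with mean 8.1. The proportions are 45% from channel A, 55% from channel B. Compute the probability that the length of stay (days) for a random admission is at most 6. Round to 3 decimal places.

0.566

Conditional on each channel, P(X ≤ 6): A: 0.889526; B: 0.301314.
By total probability, P(X ≤ 6) = 0.45·0.889526 + 0.55·0.301314 = 0.566009.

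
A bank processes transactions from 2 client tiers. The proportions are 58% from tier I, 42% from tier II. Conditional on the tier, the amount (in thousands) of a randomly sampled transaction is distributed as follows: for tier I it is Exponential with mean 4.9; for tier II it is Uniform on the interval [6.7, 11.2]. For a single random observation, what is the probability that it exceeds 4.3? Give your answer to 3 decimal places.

0.661

Conditional on each tier, P(X > 4.3): I: 0.4158; II: 1.
By total probability, P(X > 4.3) = 0.58·0.4158 + 0.42·1 = 0.661164.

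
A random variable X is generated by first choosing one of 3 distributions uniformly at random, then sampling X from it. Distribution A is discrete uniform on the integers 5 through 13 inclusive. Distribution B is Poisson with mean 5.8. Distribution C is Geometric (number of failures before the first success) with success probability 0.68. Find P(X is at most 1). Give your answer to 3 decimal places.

Conditional on each component, P(X ≤ 1): A: 0; B: 0.0205874; C: 0.8976.
By total probability, P(X ≤ 1) = 0.333333·0 + 0.333333·0.0205874 + 0.333333·0.8976 = 0.306062.

0.306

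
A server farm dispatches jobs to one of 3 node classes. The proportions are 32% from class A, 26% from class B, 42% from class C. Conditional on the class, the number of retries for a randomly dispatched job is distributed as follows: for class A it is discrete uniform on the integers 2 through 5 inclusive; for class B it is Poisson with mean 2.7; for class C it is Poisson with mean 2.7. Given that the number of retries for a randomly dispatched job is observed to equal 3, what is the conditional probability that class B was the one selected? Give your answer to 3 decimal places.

0.249

Likelihoods P(X=3 | ·): A: 0.25; B: 0.220468; C: 0.220468.
Posterior ∝ prior × likelihood. Numerator for B: 0.26·0.220468 = 0.0573216.
Normalizing constant: 0.32·0.25 + 0.26·0.220468 + 0.42·0.220468 = 0.229918.
P(B | observation) = 0.0573216 / 0.229918 = 0.249313.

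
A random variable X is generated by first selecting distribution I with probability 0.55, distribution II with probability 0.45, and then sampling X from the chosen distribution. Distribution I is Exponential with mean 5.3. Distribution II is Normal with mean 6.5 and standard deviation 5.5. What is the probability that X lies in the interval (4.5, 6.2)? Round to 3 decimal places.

Conditional on each component, P(4.5 < X < 6.2): I: 0.117393; II: 0.120186.
By total probability, P(4.5 < X < 6.2) = 0.55·0.117393 + 0.45·0.120186 = 0.11865.

0.119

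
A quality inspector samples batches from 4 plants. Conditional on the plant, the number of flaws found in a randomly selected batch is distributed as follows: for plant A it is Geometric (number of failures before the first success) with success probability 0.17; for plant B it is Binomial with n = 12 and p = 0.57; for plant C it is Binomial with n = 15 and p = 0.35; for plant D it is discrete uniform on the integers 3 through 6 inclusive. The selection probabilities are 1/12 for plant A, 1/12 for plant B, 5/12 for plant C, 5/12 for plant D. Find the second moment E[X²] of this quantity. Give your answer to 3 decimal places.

30.388

For each component E[X²] = Var + (mean)², giving A: 52.5571; B: 49.7268; C: 30.975; D: 21.5.
Overall E[X²] = 0.0833333·52.5571 + 0.0833333·49.7268 + 0.416667·30.975 + 0.416667·21.5 = 30.3882.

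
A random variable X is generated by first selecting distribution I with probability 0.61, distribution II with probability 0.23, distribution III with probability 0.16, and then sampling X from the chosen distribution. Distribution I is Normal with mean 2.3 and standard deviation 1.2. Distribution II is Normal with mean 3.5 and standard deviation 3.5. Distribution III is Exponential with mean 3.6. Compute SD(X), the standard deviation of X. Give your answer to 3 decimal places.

Per component, I: μ=2.3, E[X²]=6.73; II: μ=3.5, E[X²]=24.5; III: μ=3.6, E[X²]=25.92.
E[X] = 0.61·2.3 + 0.23·3.5 + 0.16·3.6 = 2.784.
E[X²] = 0.61·6.73 + 0.23·24.5 + 0.16·25.92 = 13.8875.
Var(X) = E[X²] − (E[X])² = 13.8875 − 7.75066 = 6.13684.
SD(X) = √6.13684 = 2.47727.

2.477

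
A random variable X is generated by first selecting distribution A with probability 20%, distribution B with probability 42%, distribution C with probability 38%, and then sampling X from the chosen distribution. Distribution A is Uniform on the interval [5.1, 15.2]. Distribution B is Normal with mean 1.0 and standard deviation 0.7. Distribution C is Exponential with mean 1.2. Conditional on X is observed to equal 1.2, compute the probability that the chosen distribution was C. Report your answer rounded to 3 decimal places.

Likelihoods f(1.2 | ·): A: 0; B: 0.547124; C: 0.306566.
Posterior ∝ prior × likelihood. Numerator for C: 0.38·0.306566 = 0.116495.
Normalizing constant: 0.2·0 + 0.42·0.547124 + 0.38·0.306566 = 0.346287.
P(C | observation) = 0.116495 / 0.346287 = 0.336412.

0.336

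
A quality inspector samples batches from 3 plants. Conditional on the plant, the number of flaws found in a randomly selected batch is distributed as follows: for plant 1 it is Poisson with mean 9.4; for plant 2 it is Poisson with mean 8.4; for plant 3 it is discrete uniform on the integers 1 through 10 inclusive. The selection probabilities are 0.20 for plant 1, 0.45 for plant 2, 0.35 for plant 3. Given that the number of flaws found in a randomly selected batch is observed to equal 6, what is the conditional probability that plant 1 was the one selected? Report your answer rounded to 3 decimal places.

Likelihoods P(X=6 | ·): 1: 0.0792623; 2: 0.109716; 3: 0.1.
Posterior ∝ prior × likelihood. Numerator for 1: 0.2·0.0792623 = 0.0158525.
Normalizing constant: 0.2·0.0792623 + 0.45·0.109716 + 0.35·0.1 = 0.100225.
P(1 | observation) = 0.0158525 / 0.100225 = 0.158169.

0.158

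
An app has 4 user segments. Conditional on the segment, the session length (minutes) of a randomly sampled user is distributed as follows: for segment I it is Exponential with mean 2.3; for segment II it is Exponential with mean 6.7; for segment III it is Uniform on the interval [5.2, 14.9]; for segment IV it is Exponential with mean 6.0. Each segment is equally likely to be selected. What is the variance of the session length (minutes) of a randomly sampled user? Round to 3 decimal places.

31.082

Per component, I: μ=2.3, E[X²]=10.58; II: μ=6.7, E[X²]=89.78; III: μ=10.05, E[X²]=108.843; IV: μ=6, E[X²]=72.
E[X] = 0.25·2.3 + 0.25·6.7 + 0.25·10.05 + 0.25·6 = 6.2625.
E[X²] = 0.25·10.58 + 0.25·89.78 + 0.25·108.843 + 0.25·72 = 70.3008.
Var(X) = E[X²] − (E[X])² = 70.3008 − 39.2189 = 31.0819.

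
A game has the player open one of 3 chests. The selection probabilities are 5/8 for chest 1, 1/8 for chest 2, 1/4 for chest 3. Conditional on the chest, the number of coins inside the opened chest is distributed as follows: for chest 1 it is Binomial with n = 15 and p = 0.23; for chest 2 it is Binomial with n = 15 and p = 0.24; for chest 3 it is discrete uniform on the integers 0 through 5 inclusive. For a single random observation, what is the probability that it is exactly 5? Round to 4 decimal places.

0.1494

Conditional on each chest, P(X = 5): 1: 0.141613; 2: 0.153726; 3: 0.166667.
By total probability, P(X = 5) = 0.625·0.141613 + 0.125·0.153726 + 0.25·0.166667 = 0.14939.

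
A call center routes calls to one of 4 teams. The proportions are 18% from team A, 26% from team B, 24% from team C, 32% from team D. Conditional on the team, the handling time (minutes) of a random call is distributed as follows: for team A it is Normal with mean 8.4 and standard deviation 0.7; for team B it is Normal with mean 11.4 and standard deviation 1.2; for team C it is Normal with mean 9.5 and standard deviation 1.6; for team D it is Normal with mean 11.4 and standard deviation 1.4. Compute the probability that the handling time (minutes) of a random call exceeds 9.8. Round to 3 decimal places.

Conditional on each team, P(X > 9.8): A: 0.0227501; B: 0.908789; C: 0.425634; D: 0.873451.
By total probability, P(X > 9.8) = 0.18·0.0227501 + 0.26·0.908789 + 0.24·0.425634 + 0.32·0.873451 = 0.622037.

0.622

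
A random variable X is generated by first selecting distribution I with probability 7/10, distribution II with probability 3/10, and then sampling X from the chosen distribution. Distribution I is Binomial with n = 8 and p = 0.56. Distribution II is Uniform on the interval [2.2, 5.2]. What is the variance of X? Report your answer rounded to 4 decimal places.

Per component, I: μ=4.48, E[X²]=22.0416; II: μ=3.7, E[X²]=14.44.
E[X] = 0.7·4.48 + 0.3·3.7 = 4.246.
E[X²] = 0.7·22.0416 + 0.3·14.44 = 19.7611.
Var(X) = E[X²] − (E[X])² = 19.7611 − 18.0285 = 1.7326.

1.7326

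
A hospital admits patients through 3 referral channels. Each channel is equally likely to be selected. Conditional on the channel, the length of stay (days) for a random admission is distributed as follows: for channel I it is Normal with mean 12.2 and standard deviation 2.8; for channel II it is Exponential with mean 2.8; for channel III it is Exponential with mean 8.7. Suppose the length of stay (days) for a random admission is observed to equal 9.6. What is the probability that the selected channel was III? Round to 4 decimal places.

Likelihoods f(9.6 | ·): I: 0.0925802; II: 0.0115833; III: 0.0381293.
Posterior ∝ prior × likelihood. Numerator for III: 0.333333·0.0381293 = 0.0127098.
Normalizing constant: 0.333333·0.0925802 + 0.333333·0.0115833 + 0.333333·0.0381293 = 0.0474309.
P(III | observation) = 0.0127098 / 0.0474309 = 0.267964.

0.2680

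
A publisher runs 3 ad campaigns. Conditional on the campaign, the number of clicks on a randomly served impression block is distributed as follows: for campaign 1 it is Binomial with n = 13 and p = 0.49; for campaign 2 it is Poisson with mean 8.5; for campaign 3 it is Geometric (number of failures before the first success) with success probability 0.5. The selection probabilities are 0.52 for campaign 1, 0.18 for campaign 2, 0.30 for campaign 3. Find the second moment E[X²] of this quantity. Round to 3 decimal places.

For each component E[X²] = Var + (mean)², giving 1: 43.8256; 2: 80.75; 3: 3.
Overall E[X²] = 0.52·43.8256 + 0.18·80.75 + 0.3·3 = 38.2243.

38.224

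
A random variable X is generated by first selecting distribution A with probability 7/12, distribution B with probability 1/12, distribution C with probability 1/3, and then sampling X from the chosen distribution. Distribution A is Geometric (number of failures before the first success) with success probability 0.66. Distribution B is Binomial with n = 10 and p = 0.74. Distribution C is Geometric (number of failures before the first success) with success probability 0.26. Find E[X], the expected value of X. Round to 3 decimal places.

1.866

Component means — A: 0.515152; B: 7.4; C: 2.84615.
E[X] = 0.583333·0.515152 + 0.0833333·7.4 + 0.333333·2.84615 = 1.86589.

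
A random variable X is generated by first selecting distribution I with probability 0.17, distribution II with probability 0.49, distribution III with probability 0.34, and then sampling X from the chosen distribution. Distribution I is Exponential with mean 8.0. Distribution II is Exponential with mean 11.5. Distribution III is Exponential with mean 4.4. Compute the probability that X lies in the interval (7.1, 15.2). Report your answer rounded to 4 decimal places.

Conditional on each component, P(7.1 < X < 15.2): I: 0.262115; II: 0.272678; III: 0.16756.
By total probability, P(7.1 < X < 15.2) = 0.17·0.262115 + 0.49·0.272678 + 0.34·0.16756 = 0.235143.

0.2351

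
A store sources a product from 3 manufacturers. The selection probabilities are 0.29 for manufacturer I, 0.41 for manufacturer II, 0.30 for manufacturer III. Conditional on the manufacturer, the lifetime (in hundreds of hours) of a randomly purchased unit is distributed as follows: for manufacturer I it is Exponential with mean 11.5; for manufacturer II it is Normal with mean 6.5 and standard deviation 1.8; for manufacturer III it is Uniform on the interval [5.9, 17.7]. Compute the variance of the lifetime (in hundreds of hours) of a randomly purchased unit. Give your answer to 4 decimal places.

49.5973

Per component, I: μ=11.5, E[X²]=264.5; II: μ=6.5, E[X²]=45.49; III: μ=11.8, E[X²]=150.843.
E[X] = 0.29·11.5 + 0.41·6.5 + 0.3·11.8 = 9.54.
E[X²] = 0.29·264.5 + 0.41·45.49 + 0.3·150.843 = 140.609.
Var(X) = E[X²] − (E[X])² = 140.609 − 91.0116 = 49.5973.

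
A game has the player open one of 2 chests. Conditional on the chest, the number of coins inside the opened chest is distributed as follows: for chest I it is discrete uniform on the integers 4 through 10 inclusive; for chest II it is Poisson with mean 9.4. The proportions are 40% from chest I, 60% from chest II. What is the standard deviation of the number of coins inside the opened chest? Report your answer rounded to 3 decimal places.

Per component, I: μ=7, E[X²]=53; II: μ=9.4, E[X²]=97.76.
E[X] = 0.4·7 + 0.6·9.4 = 8.44.
E[X²] = 0.4·53 + 0.6·97.76 = 79.856.
Var(X) = E[X²] − (E[X])² = 79.856 − 71.2336 = 8.6224.
SD(X) = √8.6224 = 2.93639.

2.936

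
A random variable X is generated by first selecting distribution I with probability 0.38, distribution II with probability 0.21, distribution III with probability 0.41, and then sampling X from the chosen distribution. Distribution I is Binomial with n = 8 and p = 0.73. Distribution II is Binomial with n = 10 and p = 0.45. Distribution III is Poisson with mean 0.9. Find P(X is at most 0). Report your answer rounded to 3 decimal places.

Conditional on each component, P(X ≤ 0): I: 2.8243e-05; II: 0.00253295; III: 0.40657.
By total probability, P(X ≤ 0) = 0.38·2.8243e-05 + 0.21·0.00253295 + 0.41·0.40657 = 0.167236.

0.167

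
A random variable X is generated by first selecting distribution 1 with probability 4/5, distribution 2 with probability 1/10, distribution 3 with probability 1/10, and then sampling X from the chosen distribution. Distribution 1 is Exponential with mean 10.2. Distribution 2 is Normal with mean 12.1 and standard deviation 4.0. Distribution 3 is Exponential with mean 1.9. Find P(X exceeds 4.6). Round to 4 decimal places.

Conditional on each component, P(X > 4.6): 1: 0.637003; 2: 0.969604; 3: 0.0888281.
By total probability, P(X > 4.6) = 0.8·0.637003 + 0.1·0.969604 + 0.1·0.0888281 = 0.615446.

0.6154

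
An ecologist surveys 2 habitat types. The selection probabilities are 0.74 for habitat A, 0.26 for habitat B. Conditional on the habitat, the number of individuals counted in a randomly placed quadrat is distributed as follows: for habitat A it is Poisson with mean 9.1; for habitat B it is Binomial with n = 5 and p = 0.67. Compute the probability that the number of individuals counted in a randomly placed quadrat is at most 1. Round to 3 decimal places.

0.012

Conditional on each habitat, P(X ≤ 1): A: 0.00112782; B: 0.0436419.
By total probability, P(X ≤ 1) = 0.74·0.00112782 + 0.26·0.0436419 = 0.0121815.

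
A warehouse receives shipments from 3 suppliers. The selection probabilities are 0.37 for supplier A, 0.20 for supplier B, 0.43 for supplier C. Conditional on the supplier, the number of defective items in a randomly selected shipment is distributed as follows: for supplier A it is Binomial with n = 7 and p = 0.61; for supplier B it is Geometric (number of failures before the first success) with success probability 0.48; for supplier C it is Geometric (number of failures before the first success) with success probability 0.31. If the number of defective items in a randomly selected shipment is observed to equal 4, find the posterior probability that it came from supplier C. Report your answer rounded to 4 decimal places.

Likelihoods P(X=4 | ·): A: 0.287463; B: 0.0350958; C: 0.0702681.
Posterior ∝ prior × likelihood. Numerator for C: 0.43·0.0702681 = 0.0302153.
Normalizing constant: 0.37·0.287463 + 0.2·0.0350958 + 0.43·0.0702681 = 0.143596.
P(C | observation) = 0.0302153 / 0.143596 = 0.210419.

0.2104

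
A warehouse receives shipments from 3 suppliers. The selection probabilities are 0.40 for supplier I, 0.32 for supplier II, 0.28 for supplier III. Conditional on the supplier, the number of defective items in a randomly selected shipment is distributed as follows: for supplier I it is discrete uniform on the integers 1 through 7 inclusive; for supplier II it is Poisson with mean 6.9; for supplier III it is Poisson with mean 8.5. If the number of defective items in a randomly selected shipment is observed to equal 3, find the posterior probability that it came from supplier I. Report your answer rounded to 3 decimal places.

0.709

Likelihoods P(X=3 | ·): I: 0.142857; II: 0.0551778; III: 0.0208258.
Posterior ∝ prior × likelihood. Numerator for I: 0.4·0.142857 = 0.0571429.
Normalizing constant: 0.4·0.142857 + 0.32·0.0551778 + 0.28·0.0208258 = 0.080631.
P(I | observation) = 0.0571429 / 0.080631 = 0.708696.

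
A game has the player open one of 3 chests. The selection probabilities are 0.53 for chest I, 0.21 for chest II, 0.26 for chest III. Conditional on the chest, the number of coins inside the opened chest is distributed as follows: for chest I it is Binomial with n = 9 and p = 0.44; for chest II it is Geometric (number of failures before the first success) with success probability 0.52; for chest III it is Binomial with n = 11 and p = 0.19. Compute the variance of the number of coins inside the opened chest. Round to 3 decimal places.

3.571

Per component, I: μ=3.96, E[X²]=17.8992; II: μ=0.923077, E[X²]=2.62722; III: μ=2.09, E[X²]=6.061.
E[X] = 0.53·3.96 + 0.21·0.923077 + 0.26·2.09 = 2.83605.
E[X²] = 0.53·17.8992 + 0.21·2.62722 + 0.26·6.061 = 11.6142.
Var(X) = E[X²] − (E[X])² = 11.6142 − 8.04316 = 3.57099.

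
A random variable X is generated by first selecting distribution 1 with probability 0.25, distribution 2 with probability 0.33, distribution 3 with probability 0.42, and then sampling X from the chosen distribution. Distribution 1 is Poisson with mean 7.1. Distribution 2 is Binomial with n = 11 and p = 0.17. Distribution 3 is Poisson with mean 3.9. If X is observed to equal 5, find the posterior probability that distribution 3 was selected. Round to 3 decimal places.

0.627

Likelihoods P(X=5 | ·): 1: 0.124057; 2: 0.0214464; 3: 0.152193.
Posterior ∝ prior × likelihood. Numerator for 3: 0.42·0.152193 = 0.0639209.
Normalizing constant: 0.25·0.124057 + 0.33·0.0214464 + 0.42·0.152193 = 0.102012.
P(3 | observation) = 0.0639209 / 0.102012 = 0.626599.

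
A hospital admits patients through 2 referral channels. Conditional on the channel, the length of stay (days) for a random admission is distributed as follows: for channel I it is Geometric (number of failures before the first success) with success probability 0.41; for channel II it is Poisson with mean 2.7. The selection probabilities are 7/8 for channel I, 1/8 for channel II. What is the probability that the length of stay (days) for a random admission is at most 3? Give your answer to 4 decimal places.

0.8582

Conditional on each channel, P(X ≤ 3): I: 0.878826; II: 0.714092.
By total probability, P(X ≤ 3) = 0.875·0.878826 + 0.125·0.714092 = 0.858235.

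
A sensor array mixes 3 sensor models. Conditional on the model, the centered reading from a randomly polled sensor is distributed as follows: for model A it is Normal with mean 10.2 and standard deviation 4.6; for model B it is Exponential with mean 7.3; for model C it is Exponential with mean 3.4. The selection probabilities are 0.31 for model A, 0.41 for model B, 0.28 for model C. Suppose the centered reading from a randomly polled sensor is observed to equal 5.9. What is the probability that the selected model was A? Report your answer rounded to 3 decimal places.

0.305

Likelihoods f(5.9 | ·): A: 0.056028; B: 0.0610481; C: 0.0518672.
Posterior ∝ prior × likelihood. Numerator for A: 0.31·0.056028 = 0.0173687.
Normalizing constant: 0.31·0.056028 + 0.41·0.0610481 + 0.28·0.0518672 = 0.0569212.
P(A | observation) = 0.0173687 / 0.0569212 = 0.305135.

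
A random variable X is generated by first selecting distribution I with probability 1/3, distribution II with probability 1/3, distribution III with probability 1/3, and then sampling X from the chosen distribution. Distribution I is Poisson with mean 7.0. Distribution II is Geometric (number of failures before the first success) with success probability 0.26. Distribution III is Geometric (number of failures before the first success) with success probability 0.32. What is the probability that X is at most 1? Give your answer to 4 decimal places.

0.3324

Conditional on each component, P(X ≤ 1): I: 0.00729506; II: 0.4524; III: 0.5376.
By total probability, P(X ≤ 1) = 0.333333·0.00729506 + 0.333333·0.4524 + 0.333333·0.5376 = 0.332432.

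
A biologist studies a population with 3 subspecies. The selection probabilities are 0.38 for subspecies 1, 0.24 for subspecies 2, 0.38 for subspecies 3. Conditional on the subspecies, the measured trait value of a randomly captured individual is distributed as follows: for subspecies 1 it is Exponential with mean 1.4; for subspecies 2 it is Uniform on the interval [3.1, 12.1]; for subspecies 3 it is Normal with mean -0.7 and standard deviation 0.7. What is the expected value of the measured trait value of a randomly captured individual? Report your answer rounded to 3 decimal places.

Component means — 1: 1.4; 2: 7.6; 3: -0.7.
E[X] = 0.38·1.4 + 0.24·7.6 + 0.38·-0.7 = 2.09.

2.090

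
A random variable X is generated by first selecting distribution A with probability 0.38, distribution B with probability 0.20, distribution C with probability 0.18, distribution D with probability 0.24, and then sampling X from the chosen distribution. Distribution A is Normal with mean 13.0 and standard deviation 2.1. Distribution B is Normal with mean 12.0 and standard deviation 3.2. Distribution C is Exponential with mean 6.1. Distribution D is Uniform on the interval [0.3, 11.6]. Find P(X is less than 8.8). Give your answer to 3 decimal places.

Conditional on each component, P(X < 8.8): A: 0.0227501; B: 0.158655; C: 0.763693; D: 0.752212.
By total probability, P(X < 8.8) = 0.38·0.0227501 + 0.2·0.158655 + 0.18·0.763693 + 0.24·0.752212 = 0.358372.

0.358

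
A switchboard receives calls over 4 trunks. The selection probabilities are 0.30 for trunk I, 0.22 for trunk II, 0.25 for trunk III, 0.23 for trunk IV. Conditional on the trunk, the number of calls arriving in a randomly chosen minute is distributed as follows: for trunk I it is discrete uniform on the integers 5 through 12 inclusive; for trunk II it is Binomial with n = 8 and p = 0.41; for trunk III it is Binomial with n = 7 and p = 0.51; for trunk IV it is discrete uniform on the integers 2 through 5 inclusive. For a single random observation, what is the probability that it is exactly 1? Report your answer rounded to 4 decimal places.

0.0303

Conditional on each trunk, P(X = 1): I: 0; II: 0.0816278; III: 0.0494134; IV: 0.
By total probability, P(X = 1) = 0.3·0 + 0.22·0.0816278 + 0.25·0.0494134 + 0.23·0 = 0.0303115.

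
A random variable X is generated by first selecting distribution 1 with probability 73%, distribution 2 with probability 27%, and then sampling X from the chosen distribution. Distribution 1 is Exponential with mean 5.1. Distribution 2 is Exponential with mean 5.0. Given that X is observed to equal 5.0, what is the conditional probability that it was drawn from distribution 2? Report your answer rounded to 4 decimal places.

Likelihoods f(5.0 | ·): 1: 0.0735616; 2: 0.0735759.
Posterior ∝ prior × likelihood. Numerator for 2: 0.27·0.0735759 = 0.0198655.
Normalizing constant: 0.73·0.0735616 + 0.27·0.0735759 = 0.0735654.
P(2 | observation) = 0.0198655 / 0.0735654 = 0.270038.

0.2700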